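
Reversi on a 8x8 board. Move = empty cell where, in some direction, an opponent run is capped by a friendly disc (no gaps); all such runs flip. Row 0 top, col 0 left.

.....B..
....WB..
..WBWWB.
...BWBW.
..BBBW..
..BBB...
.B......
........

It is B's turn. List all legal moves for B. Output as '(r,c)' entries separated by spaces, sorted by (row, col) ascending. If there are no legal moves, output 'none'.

(0,3): no bracket -> illegal
(0,4): flips 3 -> legal
(1,1): flips 1 -> legal
(1,2): no bracket -> illegal
(1,3): flips 2 -> legal
(1,6): flips 2 -> legal
(2,1): flips 1 -> legal
(2,7): flips 2 -> legal
(3,1): no bracket -> illegal
(3,2): no bracket -> illegal
(3,7): flips 1 -> legal
(4,6): flips 2 -> legal
(4,7): no bracket -> illegal
(5,5): flips 1 -> legal
(5,6): flips 2 -> legal

Answer: (0,4) (1,1) (1,3) (1,6) (2,1) (2,7) (3,7) (4,6) (5,5) (5,6)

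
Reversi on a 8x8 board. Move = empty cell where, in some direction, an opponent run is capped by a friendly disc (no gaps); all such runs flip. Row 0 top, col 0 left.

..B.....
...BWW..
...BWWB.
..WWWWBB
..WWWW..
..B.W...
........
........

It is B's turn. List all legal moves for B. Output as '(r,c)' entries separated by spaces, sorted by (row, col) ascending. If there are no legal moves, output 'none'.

(0,3): flips 2 -> legal
(0,4): flips 1 -> legal
(0,5): flips 1 -> legal
(0,6): no bracket -> illegal
(1,6): flips 5 -> legal
(2,1): no bracket -> illegal
(2,2): flips 2 -> legal
(3,1): flips 4 -> legal
(4,1): flips 1 -> legal
(4,6): flips 2 -> legal
(5,1): no bracket -> illegal
(5,3): flips 4 -> legal
(5,5): no bracket -> illegal
(5,6): flips 2 -> legal
(6,3): flips 2 -> legal
(6,4): no bracket -> illegal
(6,5): no bracket -> illegal

Answer: (0,3) (0,4) (0,5) (1,6) (2,2) (3,1) (4,1) (4,6) (5,3) (5,6) (6,3)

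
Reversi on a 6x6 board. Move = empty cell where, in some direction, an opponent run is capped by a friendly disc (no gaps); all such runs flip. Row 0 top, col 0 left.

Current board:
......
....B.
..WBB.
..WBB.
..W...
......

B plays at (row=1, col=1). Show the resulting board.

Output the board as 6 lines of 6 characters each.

Place B at (1,1); scan 8 dirs for brackets.
Dir NW: first cell '.' (not opp) -> no flip
Dir N: first cell '.' (not opp) -> no flip
Dir NE: first cell '.' (not opp) -> no flip
Dir W: first cell '.' (not opp) -> no flip
Dir E: first cell '.' (not opp) -> no flip
Dir SW: first cell '.' (not opp) -> no flip
Dir S: first cell '.' (not opp) -> no flip
Dir SE: opp run (2,2) capped by B -> flip
All flips: (2,2)

Answer: ......
.B..B.
..BBB.
..WBB.
..W...
......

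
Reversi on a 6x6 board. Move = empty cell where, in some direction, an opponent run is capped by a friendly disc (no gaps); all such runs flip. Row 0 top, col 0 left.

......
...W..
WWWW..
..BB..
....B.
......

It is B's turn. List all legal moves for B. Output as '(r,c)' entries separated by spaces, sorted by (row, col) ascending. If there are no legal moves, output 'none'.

(0,2): no bracket -> illegal
(0,3): flips 2 -> legal
(0,4): no bracket -> illegal
(1,0): flips 1 -> legal
(1,1): flips 1 -> legal
(1,2): flips 1 -> legal
(1,4): flips 1 -> legal
(2,4): no bracket -> illegal
(3,0): no bracket -> illegal
(3,1): no bracket -> illegal
(3,4): no bracket -> illegal

Answer: (0,3) (1,0) (1,1) (1,2) (1,4)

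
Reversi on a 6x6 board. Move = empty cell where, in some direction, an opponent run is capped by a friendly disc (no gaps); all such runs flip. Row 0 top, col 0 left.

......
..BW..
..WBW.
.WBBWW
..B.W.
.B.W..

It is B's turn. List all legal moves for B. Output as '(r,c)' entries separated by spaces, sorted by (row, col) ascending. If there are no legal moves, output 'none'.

Answer: (0,3) (1,1) (1,4) (1,5) (2,0) (2,1) (2,5) (3,0) (4,5) (5,5)

Derivation:
(0,2): no bracket -> illegal
(0,3): flips 1 -> legal
(0,4): no bracket -> illegal
(1,1): flips 1 -> legal
(1,4): flips 1 -> legal
(1,5): flips 1 -> legal
(2,0): flips 1 -> legal
(2,1): flips 1 -> legal
(2,5): flips 1 -> legal
(3,0): flips 1 -> legal
(4,0): no bracket -> illegal
(4,1): no bracket -> illegal
(4,3): no bracket -> illegal
(4,5): flips 1 -> legal
(5,2): no bracket -> illegal
(5,4): no bracket -> illegal
(5,5): flips 1 -> legal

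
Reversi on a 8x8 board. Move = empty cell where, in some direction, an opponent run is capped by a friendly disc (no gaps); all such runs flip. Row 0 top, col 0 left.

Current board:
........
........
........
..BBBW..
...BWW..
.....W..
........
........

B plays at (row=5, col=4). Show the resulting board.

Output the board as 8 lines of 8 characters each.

Place B at (5,4); scan 8 dirs for brackets.
Dir NW: first cell 'B' (not opp) -> no flip
Dir N: opp run (4,4) capped by B -> flip
Dir NE: opp run (4,5), next='.' -> no flip
Dir W: first cell '.' (not opp) -> no flip
Dir E: opp run (5,5), next='.' -> no flip
Dir SW: first cell '.' (not opp) -> no flip
Dir S: first cell '.' (not opp) -> no flip
Dir SE: first cell '.' (not opp) -> no flip
All flips: (4,4)

Answer: ........
........
........
..BBBW..
...BBW..
....BW..
........
........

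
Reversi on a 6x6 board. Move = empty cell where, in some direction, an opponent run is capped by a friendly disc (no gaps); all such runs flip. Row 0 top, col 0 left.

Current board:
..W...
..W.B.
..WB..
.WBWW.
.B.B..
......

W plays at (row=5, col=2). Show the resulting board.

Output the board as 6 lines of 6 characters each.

Place W at (5,2); scan 8 dirs for brackets.
Dir NW: opp run (4,1), next='.' -> no flip
Dir N: first cell '.' (not opp) -> no flip
Dir NE: opp run (4,3) capped by W -> flip
Dir W: first cell '.' (not opp) -> no flip
Dir E: first cell '.' (not opp) -> no flip
Dir SW: edge -> no flip
Dir S: edge -> no flip
Dir SE: edge -> no flip
All flips: (4,3)

Answer: ..W...
..W.B.
..WB..
.WBWW.
.B.W..
..W...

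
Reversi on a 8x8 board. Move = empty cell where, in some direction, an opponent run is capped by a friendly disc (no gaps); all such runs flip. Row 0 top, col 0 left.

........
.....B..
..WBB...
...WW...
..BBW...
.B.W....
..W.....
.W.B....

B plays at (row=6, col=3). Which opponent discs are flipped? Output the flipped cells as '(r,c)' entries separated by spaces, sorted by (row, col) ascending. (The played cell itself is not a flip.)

Answer: (5,3)

Derivation:
Dir NW: first cell '.' (not opp) -> no flip
Dir N: opp run (5,3) capped by B -> flip
Dir NE: first cell '.' (not opp) -> no flip
Dir W: opp run (6,2), next='.' -> no flip
Dir E: first cell '.' (not opp) -> no flip
Dir SW: first cell '.' (not opp) -> no flip
Dir S: first cell 'B' (not opp) -> no flip
Dir SE: first cell '.' (not opp) -> no flip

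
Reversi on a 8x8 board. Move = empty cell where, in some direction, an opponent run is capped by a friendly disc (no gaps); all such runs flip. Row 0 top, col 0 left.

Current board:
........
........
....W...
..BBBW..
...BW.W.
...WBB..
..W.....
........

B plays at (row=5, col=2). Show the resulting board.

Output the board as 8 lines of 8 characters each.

Answer: ........
........
....W...
..BBBW..
...BW.W.
..BBBB..
..W.....
........

Derivation:
Place B at (5,2); scan 8 dirs for brackets.
Dir NW: first cell '.' (not opp) -> no flip
Dir N: first cell '.' (not opp) -> no flip
Dir NE: first cell 'B' (not opp) -> no flip
Dir W: first cell '.' (not opp) -> no flip
Dir E: opp run (5,3) capped by B -> flip
Dir SW: first cell '.' (not opp) -> no flip
Dir S: opp run (6,2), next='.' -> no flip
Dir SE: first cell '.' (not opp) -> no flip
All flips: (5,3)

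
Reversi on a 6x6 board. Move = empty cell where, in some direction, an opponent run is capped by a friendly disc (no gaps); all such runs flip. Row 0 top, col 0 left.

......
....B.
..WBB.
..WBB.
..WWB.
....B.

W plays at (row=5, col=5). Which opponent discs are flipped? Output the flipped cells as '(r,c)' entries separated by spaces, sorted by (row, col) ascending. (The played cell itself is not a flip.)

Dir NW: opp run (4,4) (3,3) capped by W -> flip
Dir N: first cell '.' (not opp) -> no flip
Dir NE: edge -> no flip
Dir W: opp run (5,4), next='.' -> no flip
Dir E: edge -> no flip
Dir SW: edge -> no flip
Dir S: edge -> no flip
Dir SE: edge -> no flip

Answer: (3,3) (4,4)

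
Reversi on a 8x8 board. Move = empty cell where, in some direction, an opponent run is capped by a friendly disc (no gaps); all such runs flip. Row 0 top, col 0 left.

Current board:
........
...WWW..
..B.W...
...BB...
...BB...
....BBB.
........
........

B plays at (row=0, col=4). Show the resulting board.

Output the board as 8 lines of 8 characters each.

Answer: ....B...
...BBW..
..B.B...
...BB...
...BB...
....BBB.
........
........

Derivation:
Place B at (0,4); scan 8 dirs for brackets.
Dir NW: edge -> no flip
Dir N: edge -> no flip
Dir NE: edge -> no flip
Dir W: first cell '.' (not opp) -> no flip
Dir E: first cell '.' (not opp) -> no flip
Dir SW: opp run (1,3) capped by B -> flip
Dir S: opp run (1,4) (2,4) capped by B -> flip
Dir SE: opp run (1,5), next='.' -> no flip
All flips: (1,3) (1,4) (2,4)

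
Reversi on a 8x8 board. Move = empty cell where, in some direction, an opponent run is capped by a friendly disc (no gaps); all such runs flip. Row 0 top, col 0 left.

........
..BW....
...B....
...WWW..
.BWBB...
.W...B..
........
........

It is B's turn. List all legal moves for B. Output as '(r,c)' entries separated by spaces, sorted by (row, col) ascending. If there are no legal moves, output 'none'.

Answer: (0,3) (1,4) (2,2) (2,4) (2,5) (2,6) (4,5) (6,1)

Derivation:
(0,2): no bracket -> illegal
(0,3): flips 1 -> legal
(0,4): no bracket -> illegal
(1,4): flips 1 -> legal
(2,2): flips 1 -> legal
(2,4): flips 1 -> legal
(2,5): flips 1 -> legal
(2,6): flips 1 -> legal
(3,1): no bracket -> illegal
(3,2): no bracket -> illegal
(3,6): no bracket -> illegal
(4,0): no bracket -> illegal
(4,5): flips 1 -> legal
(4,6): no bracket -> illegal
(5,0): no bracket -> illegal
(5,2): no bracket -> illegal
(5,3): no bracket -> illegal
(6,0): no bracket -> illegal
(6,1): flips 1 -> legal
(6,2): no bracket -> illegal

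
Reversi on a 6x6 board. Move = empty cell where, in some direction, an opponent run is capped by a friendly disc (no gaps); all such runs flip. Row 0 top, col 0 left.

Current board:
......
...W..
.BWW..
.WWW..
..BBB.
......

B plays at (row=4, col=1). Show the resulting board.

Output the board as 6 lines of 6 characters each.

Place B at (4,1); scan 8 dirs for brackets.
Dir NW: first cell '.' (not opp) -> no flip
Dir N: opp run (3,1) capped by B -> flip
Dir NE: opp run (3,2) (2,3), next='.' -> no flip
Dir W: first cell '.' (not opp) -> no flip
Dir E: first cell 'B' (not opp) -> no flip
Dir SW: first cell '.' (not opp) -> no flip
Dir S: first cell '.' (not opp) -> no flip
Dir SE: first cell '.' (not opp) -> no flip
All flips: (3,1)

Answer: ......
...W..
.BWW..
.BWW..
.BBBB.
......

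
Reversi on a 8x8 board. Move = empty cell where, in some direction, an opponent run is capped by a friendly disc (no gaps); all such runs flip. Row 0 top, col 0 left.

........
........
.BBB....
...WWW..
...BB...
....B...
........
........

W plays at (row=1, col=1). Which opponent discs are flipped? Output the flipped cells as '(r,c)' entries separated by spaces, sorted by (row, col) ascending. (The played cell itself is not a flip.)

Dir NW: first cell '.' (not opp) -> no flip
Dir N: first cell '.' (not opp) -> no flip
Dir NE: first cell '.' (not opp) -> no flip
Dir W: first cell '.' (not opp) -> no flip
Dir E: first cell '.' (not opp) -> no flip
Dir SW: first cell '.' (not opp) -> no flip
Dir S: opp run (2,1), next='.' -> no flip
Dir SE: opp run (2,2) capped by W -> flip

Answer: (2,2)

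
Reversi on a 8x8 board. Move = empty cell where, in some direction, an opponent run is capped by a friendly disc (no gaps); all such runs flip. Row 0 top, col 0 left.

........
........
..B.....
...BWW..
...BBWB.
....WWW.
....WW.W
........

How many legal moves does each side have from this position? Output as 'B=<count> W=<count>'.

-- B to move --
(2,3): no bracket -> illegal
(2,4): flips 2 -> legal
(2,5): flips 1 -> legal
(2,6): flips 1 -> legal
(3,6): flips 2 -> legal
(4,7): no bracket -> illegal
(5,3): no bracket -> illegal
(5,7): no bracket -> illegal
(6,3): no bracket -> illegal
(6,6): flips 2 -> legal
(7,3): flips 2 -> legal
(7,4): flips 2 -> legal
(7,5): no bracket -> illegal
(7,6): flips 2 -> legal
(7,7): no bracket -> illegal
B mobility = 8
-- W to move --
(1,1): flips 3 -> legal
(1,2): no bracket -> illegal
(1,3): no bracket -> illegal
(2,1): no bracket -> illegal
(2,3): no bracket -> illegal
(2,4): no bracket -> illegal
(3,1): no bracket -> illegal
(3,2): flips 2 -> legal
(3,6): flips 1 -> legal
(3,7): flips 1 -> legal
(4,2): flips 2 -> legal
(4,7): flips 1 -> legal
(5,2): flips 1 -> legal
(5,3): flips 1 -> legal
(5,7): flips 1 -> legal
W mobility = 9

Answer: B=8 W=9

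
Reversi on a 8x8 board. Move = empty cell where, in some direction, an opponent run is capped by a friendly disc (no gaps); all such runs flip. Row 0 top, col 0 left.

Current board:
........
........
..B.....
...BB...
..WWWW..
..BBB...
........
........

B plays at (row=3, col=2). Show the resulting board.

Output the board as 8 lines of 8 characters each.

Place B at (3,2); scan 8 dirs for brackets.
Dir NW: first cell '.' (not opp) -> no flip
Dir N: first cell 'B' (not opp) -> no flip
Dir NE: first cell '.' (not opp) -> no flip
Dir W: first cell '.' (not opp) -> no flip
Dir E: first cell 'B' (not opp) -> no flip
Dir SW: first cell '.' (not opp) -> no flip
Dir S: opp run (4,2) capped by B -> flip
Dir SE: opp run (4,3) capped by B -> flip
All flips: (4,2) (4,3)

Answer: ........
........
..B.....
..BBB...
..BBWW..
..BBB...
........
........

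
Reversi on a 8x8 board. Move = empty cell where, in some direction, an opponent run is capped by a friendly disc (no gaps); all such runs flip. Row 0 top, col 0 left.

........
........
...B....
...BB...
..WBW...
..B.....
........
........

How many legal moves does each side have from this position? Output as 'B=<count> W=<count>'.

Answer: B=6 W=3

Derivation:
-- B to move --
(3,1): no bracket -> illegal
(3,2): flips 1 -> legal
(3,5): no bracket -> illegal
(4,1): flips 1 -> legal
(4,5): flips 1 -> legal
(5,1): flips 1 -> legal
(5,3): no bracket -> illegal
(5,4): flips 1 -> legal
(5,5): flips 1 -> legal
B mobility = 6
-- W to move --
(1,2): no bracket -> illegal
(1,3): no bracket -> illegal
(1,4): no bracket -> illegal
(2,2): flips 1 -> legal
(2,4): flips 2 -> legal
(2,5): no bracket -> illegal
(3,2): no bracket -> illegal
(3,5): no bracket -> illegal
(4,1): no bracket -> illegal
(4,5): no bracket -> illegal
(5,1): no bracket -> illegal
(5,3): no bracket -> illegal
(5,4): no bracket -> illegal
(6,1): no bracket -> illegal
(6,2): flips 1 -> legal
(6,3): no bracket -> illegal
W mobility = 3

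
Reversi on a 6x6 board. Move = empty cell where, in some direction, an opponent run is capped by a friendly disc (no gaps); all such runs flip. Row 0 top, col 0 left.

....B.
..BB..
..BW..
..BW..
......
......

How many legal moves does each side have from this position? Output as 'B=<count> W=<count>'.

Answer: B=5 W=6

Derivation:
-- B to move --
(1,4): flips 1 -> legal
(2,4): flips 1 -> legal
(3,4): flips 2 -> legal
(4,2): no bracket -> illegal
(4,3): flips 2 -> legal
(4,4): flips 1 -> legal
B mobility = 5
-- W to move --
(0,1): flips 1 -> legal
(0,2): no bracket -> illegal
(0,3): flips 1 -> legal
(0,5): no bracket -> illegal
(1,1): flips 1 -> legal
(1,4): no bracket -> illegal
(1,5): no bracket -> illegal
(2,1): flips 1 -> legal
(2,4): no bracket -> illegal
(3,1): flips 1 -> legal
(4,1): flips 1 -> legal
(4,2): no bracket -> illegal
(4,3): no bracket -> illegal
W mobility = 6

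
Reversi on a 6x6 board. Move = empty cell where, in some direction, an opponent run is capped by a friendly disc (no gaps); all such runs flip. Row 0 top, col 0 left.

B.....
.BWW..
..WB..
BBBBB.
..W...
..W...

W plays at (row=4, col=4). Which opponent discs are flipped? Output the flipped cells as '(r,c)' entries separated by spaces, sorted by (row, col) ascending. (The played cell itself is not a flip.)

Dir NW: opp run (3,3) capped by W -> flip
Dir N: opp run (3,4), next='.' -> no flip
Dir NE: first cell '.' (not opp) -> no flip
Dir W: first cell '.' (not opp) -> no flip
Dir E: first cell '.' (not opp) -> no flip
Dir SW: first cell '.' (not opp) -> no flip
Dir S: first cell '.' (not opp) -> no flip
Dir SE: first cell '.' (not opp) -> no flip

Answer: (3,3)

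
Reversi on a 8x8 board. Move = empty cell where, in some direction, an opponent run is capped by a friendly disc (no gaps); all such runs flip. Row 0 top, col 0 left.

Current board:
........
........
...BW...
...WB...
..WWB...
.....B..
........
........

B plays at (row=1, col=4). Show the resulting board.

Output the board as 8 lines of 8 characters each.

Answer: ........
....B...
...BB...
...WB...
..WWB...
.....B..
........
........

Derivation:
Place B at (1,4); scan 8 dirs for brackets.
Dir NW: first cell '.' (not opp) -> no flip
Dir N: first cell '.' (not opp) -> no flip
Dir NE: first cell '.' (not opp) -> no flip
Dir W: first cell '.' (not opp) -> no flip
Dir E: first cell '.' (not opp) -> no flip
Dir SW: first cell 'B' (not opp) -> no flip
Dir S: opp run (2,4) capped by B -> flip
Dir SE: first cell '.' (not opp) -> no flip
All flips: (2,4)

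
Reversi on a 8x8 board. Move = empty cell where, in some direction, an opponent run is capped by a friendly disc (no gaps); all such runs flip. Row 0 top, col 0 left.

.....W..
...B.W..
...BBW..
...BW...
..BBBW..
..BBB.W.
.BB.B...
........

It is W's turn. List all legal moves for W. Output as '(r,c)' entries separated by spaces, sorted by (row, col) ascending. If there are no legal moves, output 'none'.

Answer: (1,2) (1,4) (2,2) (3,2) (4,1) (5,1) (6,3) (7,0) (7,4)

Derivation:
(0,2): no bracket -> illegal
(0,3): no bracket -> illegal
(0,4): no bracket -> illegal
(1,2): flips 1 -> legal
(1,4): flips 1 -> legal
(2,2): flips 2 -> legal
(3,1): no bracket -> illegal
(3,2): flips 1 -> legal
(3,5): no bracket -> illegal
(4,1): flips 3 -> legal
(5,0): no bracket -> illegal
(5,1): flips 3 -> legal
(5,5): no bracket -> illegal
(6,0): no bracket -> illegal
(6,3): flips 1 -> legal
(6,5): no bracket -> illegal
(7,0): flips 3 -> legal
(7,1): no bracket -> illegal
(7,2): no bracket -> illegal
(7,3): no bracket -> illegal
(7,4): flips 3 -> legal
(7,5): no bracket -> illegal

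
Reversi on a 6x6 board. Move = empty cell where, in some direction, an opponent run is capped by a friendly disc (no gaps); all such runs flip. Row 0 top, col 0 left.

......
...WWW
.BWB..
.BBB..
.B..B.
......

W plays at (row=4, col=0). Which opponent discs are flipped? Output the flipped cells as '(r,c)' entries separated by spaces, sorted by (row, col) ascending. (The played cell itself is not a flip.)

Dir NW: edge -> no flip
Dir N: first cell '.' (not opp) -> no flip
Dir NE: opp run (3,1) capped by W -> flip
Dir W: edge -> no flip
Dir E: opp run (4,1), next='.' -> no flip
Dir SW: edge -> no flip
Dir S: first cell '.' (not opp) -> no flip
Dir SE: first cell '.' (not opp) -> no flip

Answer: (3,1)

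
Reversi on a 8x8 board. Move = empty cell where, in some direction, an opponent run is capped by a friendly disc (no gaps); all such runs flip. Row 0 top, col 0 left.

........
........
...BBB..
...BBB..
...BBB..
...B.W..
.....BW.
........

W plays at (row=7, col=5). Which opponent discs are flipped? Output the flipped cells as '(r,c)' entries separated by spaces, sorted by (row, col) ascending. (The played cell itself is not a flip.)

Answer: (6,5)

Derivation:
Dir NW: first cell '.' (not opp) -> no flip
Dir N: opp run (6,5) capped by W -> flip
Dir NE: first cell 'W' (not opp) -> no flip
Dir W: first cell '.' (not opp) -> no flip
Dir E: first cell '.' (not opp) -> no flip
Dir SW: edge -> no flip
Dir S: edge -> no flip
Dir SE: edge -> no flip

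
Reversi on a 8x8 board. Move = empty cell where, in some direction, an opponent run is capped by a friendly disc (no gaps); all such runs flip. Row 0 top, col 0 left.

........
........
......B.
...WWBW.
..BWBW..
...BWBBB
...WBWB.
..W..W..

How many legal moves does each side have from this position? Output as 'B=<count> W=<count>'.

Answer: B=9 W=10

Derivation:
-- B to move --
(2,2): flips 1 -> legal
(2,3): flips 4 -> legal
(2,4): flips 2 -> legal
(2,5): no bracket -> illegal
(2,7): no bracket -> illegal
(3,2): flips 2 -> legal
(3,7): flips 1 -> legal
(4,6): flips 2 -> legal
(4,7): no bracket -> illegal
(5,2): no bracket -> illegal
(6,1): no bracket -> illegal
(6,2): flips 1 -> legal
(7,1): no bracket -> illegal
(7,3): flips 1 -> legal
(7,4): flips 1 -> legal
(7,6): no bracket -> illegal
B mobility = 9
-- W to move --
(1,5): no bracket -> illegal
(1,6): flips 1 -> legal
(1,7): no bracket -> illegal
(2,4): no bracket -> illegal
(2,5): flips 1 -> legal
(2,7): no bracket -> illegal
(3,1): flips 3 -> legal
(3,2): no bracket -> illegal
(3,7): no bracket -> illegal
(4,1): flips 1 -> legal
(4,6): no bracket -> illegal
(4,7): flips 1 -> legal
(5,1): flips 1 -> legal
(5,2): flips 1 -> legal
(6,2): no bracket -> illegal
(6,7): flips 2 -> legal
(7,3): no bracket -> illegal
(7,4): flips 1 -> legal
(7,6): no bracket -> illegal
(7,7): flips 3 -> legal
W mobility = 10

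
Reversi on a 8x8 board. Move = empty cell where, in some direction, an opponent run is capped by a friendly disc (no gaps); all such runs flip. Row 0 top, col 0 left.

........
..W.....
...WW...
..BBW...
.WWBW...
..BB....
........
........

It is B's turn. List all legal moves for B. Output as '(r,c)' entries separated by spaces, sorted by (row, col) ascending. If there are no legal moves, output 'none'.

(0,1): no bracket -> illegal
(0,2): no bracket -> illegal
(0,3): no bracket -> illegal
(1,1): no bracket -> illegal
(1,3): flips 1 -> legal
(1,4): flips 1 -> legal
(1,5): flips 1 -> legal
(2,1): no bracket -> illegal
(2,2): no bracket -> illegal
(2,5): flips 1 -> legal
(3,0): flips 1 -> legal
(3,1): flips 1 -> legal
(3,5): flips 2 -> legal
(4,0): flips 2 -> legal
(4,5): flips 1 -> legal
(5,0): flips 1 -> legal
(5,1): flips 1 -> legal
(5,4): no bracket -> illegal
(5,5): flips 1 -> legal

Answer: (1,3) (1,4) (1,5) (2,5) (3,0) (3,1) (3,5) (4,0) (4,5) (5,0) (5,1) (5,5)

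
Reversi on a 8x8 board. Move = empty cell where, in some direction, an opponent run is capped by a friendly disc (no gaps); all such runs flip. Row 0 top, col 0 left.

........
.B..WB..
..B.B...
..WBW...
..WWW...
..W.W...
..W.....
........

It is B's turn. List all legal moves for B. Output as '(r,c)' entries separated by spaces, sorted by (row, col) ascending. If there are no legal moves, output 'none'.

Answer: (0,4) (1,3) (3,1) (3,5) (5,1) (5,3) (5,5) (6,4) (7,2)

Derivation:
(0,3): no bracket -> illegal
(0,4): flips 1 -> legal
(0,5): no bracket -> illegal
(1,3): flips 1 -> legal
(2,1): no bracket -> illegal
(2,3): no bracket -> illegal
(2,5): no bracket -> illegal
(3,1): flips 1 -> legal
(3,5): flips 1 -> legal
(4,1): no bracket -> illegal
(4,5): no bracket -> illegal
(5,1): flips 1 -> legal
(5,3): flips 1 -> legal
(5,5): flips 1 -> legal
(6,1): no bracket -> illegal
(6,3): no bracket -> illegal
(6,4): flips 3 -> legal
(6,5): no bracket -> illegal
(7,1): no bracket -> illegal
(7,2): flips 4 -> legal
(7,3): no bracket -> illegal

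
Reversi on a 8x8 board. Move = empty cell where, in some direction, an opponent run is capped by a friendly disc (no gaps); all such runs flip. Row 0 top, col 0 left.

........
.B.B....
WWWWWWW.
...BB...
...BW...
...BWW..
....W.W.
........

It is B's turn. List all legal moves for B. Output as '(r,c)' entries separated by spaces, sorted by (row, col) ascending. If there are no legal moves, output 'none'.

(1,0): no bracket -> illegal
(1,2): flips 1 -> legal
(1,4): flips 1 -> legal
(1,5): flips 1 -> legal
(1,6): flips 1 -> legal
(1,7): no bracket -> illegal
(2,7): no bracket -> illegal
(3,0): no bracket -> illegal
(3,1): flips 2 -> legal
(3,2): no bracket -> illegal
(3,5): flips 2 -> legal
(3,6): no bracket -> illegal
(3,7): no bracket -> illegal
(4,5): flips 1 -> legal
(4,6): no bracket -> illegal
(5,6): flips 2 -> legal
(5,7): no bracket -> illegal
(6,3): no bracket -> illegal
(6,5): flips 1 -> legal
(6,7): no bracket -> illegal
(7,3): no bracket -> illegal
(7,4): flips 3 -> legal
(7,5): flips 1 -> legal
(7,6): no bracket -> illegal
(7,7): flips 3 -> legal

Answer: (1,2) (1,4) (1,5) (1,6) (3,1) (3,5) (4,5) (5,6) (6,5) (7,4) (7,5) (7,7)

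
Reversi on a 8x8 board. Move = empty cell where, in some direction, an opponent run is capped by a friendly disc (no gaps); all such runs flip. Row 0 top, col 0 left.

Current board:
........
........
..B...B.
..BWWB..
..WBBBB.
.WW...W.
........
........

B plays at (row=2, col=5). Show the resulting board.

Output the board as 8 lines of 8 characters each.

Place B at (2,5); scan 8 dirs for brackets.
Dir NW: first cell '.' (not opp) -> no flip
Dir N: first cell '.' (not opp) -> no flip
Dir NE: first cell '.' (not opp) -> no flip
Dir W: first cell '.' (not opp) -> no flip
Dir E: first cell 'B' (not opp) -> no flip
Dir SW: opp run (3,4) capped by B -> flip
Dir S: first cell 'B' (not opp) -> no flip
Dir SE: first cell '.' (not opp) -> no flip
All flips: (3,4)

Answer: ........
........
..B..BB.
..BWBB..
..WBBBB.
.WW...W.
........
........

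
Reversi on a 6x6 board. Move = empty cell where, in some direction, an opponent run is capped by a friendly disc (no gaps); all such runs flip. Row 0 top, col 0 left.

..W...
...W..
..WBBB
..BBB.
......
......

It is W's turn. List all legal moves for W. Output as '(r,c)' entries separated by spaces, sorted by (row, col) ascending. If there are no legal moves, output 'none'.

(1,2): no bracket -> illegal
(1,4): no bracket -> illegal
(1,5): no bracket -> illegal
(2,1): no bracket -> illegal
(3,1): no bracket -> illegal
(3,5): flips 1 -> legal
(4,1): no bracket -> illegal
(4,2): flips 1 -> legal
(4,3): flips 2 -> legal
(4,4): flips 1 -> legal
(4,5): no bracket -> illegal

Answer: (3,5) (4,2) (4,3) (4,4)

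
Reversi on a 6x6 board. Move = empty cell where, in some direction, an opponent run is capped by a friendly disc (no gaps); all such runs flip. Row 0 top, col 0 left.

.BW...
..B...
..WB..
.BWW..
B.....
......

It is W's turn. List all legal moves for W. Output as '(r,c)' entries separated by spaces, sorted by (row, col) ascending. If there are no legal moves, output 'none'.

Answer: (0,0) (1,3) (1,4) (2,4) (3,0)

Derivation:
(0,0): flips 1 -> legal
(0,3): no bracket -> illegal
(1,0): no bracket -> illegal
(1,1): no bracket -> illegal
(1,3): flips 1 -> legal
(1,4): flips 1 -> legal
(2,0): no bracket -> illegal
(2,1): no bracket -> illegal
(2,4): flips 1 -> legal
(3,0): flips 1 -> legal
(3,4): no bracket -> illegal
(4,1): no bracket -> illegal
(4,2): no bracket -> illegal
(5,0): no bracket -> illegal
(5,1): no bracket -> illegal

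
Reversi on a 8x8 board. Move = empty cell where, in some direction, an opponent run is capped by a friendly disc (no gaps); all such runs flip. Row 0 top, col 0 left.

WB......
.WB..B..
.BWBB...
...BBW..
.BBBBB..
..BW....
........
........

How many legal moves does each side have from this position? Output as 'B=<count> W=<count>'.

Answer: B=10 W=8

Derivation:
-- B to move --
(0,2): no bracket -> illegal
(1,0): flips 1 -> legal
(1,3): no bracket -> illegal
(2,0): no bracket -> illegal
(2,5): flips 1 -> legal
(2,6): flips 1 -> legal
(3,1): no bracket -> illegal
(3,2): flips 1 -> legal
(3,6): flips 1 -> legal
(4,6): flips 1 -> legal
(5,4): flips 1 -> legal
(6,2): flips 1 -> legal
(6,3): flips 1 -> legal
(6,4): flips 1 -> legal
B mobility = 10
-- W to move --
(0,2): flips 2 -> legal
(0,3): no bracket -> illegal
(0,4): no bracket -> illegal
(0,5): no bracket -> illegal
(0,6): no bracket -> illegal
(1,0): no bracket -> illegal
(1,3): flips 5 -> legal
(1,4): no bracket -> illegal
(1,6): no bracket -> illegal
(2,0): flips 1 -> legal
(2,5): flips 2 -> legal
(2,6): no bracket -> illegal
(3,0): no bracket -> illegal
(3,1): flips 2 -> legal
(3,2): flips 2 -> legal
(3,6): no bracket -> illegal
(4,0): no bracket -> illegal
(4,6): no bracket -> illegal
(5,0): no bracket -> illegal
(5,1): flips 1 -> legal
(5,4): no bracket -> illegal
(5,5): flips 3 -> legal
(5,6): no bracket -> illegal
(6,1): no bracket -> illegal
(6,2): no bracket -> illegal
(6,3): no bracket -> illegal
W mobility = 8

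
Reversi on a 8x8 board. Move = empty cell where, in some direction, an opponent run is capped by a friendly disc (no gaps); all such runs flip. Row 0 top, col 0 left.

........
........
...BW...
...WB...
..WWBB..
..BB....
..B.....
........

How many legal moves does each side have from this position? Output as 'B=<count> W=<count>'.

Answer: B=6 W=11

Derivation:
-- B to move --
(1,3): no bracket -> illegal
(1,4): flips 1 -> legal
(1,5): no bracket -> illegal
(2,2): flips 1 -> legal
(2,5): flips 1 -> legal
(3,1): flips 1 -> legal
(3,2): flips 2 -> legal
(3,5): no bracket -> illegal
(4,1): flips 2 -> legal
(5,1): no bracket -> illegal
(5,4): no bracket -> illegal
B mobility = 6
-- W to move --
(1,2): no bracket -> illegal
(1,3): flips 1 -> legal
(1,4): no bracket -> illegal
(2,2): flips 1 -> legal
(2,5): flips 1 -> legal
(3,2): no bracket -> illegal
(3,5): flips 1 -> legal
(3,6): no bracket -> illegal
(4,1): no bracket -> illegal
(4,6): flips 2 -> legal
(5,1): no bracket -> illegal
(5,4): flips 2 -> legal
(5,5): flips 1 -> legal
(5,6): no bracket -> illegal
(6,1): flips 1 -> legal
(6,3): flips 1 -> legal
(6,4): flips 1 -> legal
(7,1): no bracket -> illegal
(7,2): flips 2 -> legal
(7,3): no bracket -> illegal
W mobility = 11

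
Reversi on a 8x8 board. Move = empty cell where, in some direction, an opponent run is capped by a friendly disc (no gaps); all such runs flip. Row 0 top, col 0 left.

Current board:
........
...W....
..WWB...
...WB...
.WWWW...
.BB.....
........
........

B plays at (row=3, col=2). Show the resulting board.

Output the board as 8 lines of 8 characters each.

Answer: ........
...W....
..WWB...
..BBB...
.WBWW...
.BB.....
........
........

Derivation:
Place B at (3,2); scan 8 dirs for brackets.
Dir NW: first cell '.' (not opp) -> no flip
Dir N: opp run (2,2), next='.' -> no flip
Dir NE: opp run (2,3), next='.' -> no flip
Dir W: first cell '.' (not opp) -> no flip
Dir E: opp run (3,3) capped by B -> flip
Dir SW: opp run (4,1), next='.' -> no flip
Dir S: opp run (4,2) capped by B -> flip
Dir SE: opp run (4,3), next='.' -> no flip
All flips: (3,3) (4,2)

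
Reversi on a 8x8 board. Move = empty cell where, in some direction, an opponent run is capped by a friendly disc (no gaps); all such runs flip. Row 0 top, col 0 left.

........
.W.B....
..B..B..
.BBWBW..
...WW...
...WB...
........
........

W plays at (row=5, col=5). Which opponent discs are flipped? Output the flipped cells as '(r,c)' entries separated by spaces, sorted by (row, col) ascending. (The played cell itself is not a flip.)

Answer: (5,4)

Derivation:
Dir NW: first cell 'W' (not opp) -> no flip
Dir N: first cell '.' (not opp) -> no flip
Dir NE: first cell '.' (not opp) -> no flip
Dir W: opp run (5,4) capped by W -> flip
Dir E: first cell '.' (not opp) -> no flip
Dir SW: first cell '.' (not opp) -> no flip
Dir S: first cell '.' (not opp) -> no flip
Dir SE: first cell '.' (not opp) -> no flip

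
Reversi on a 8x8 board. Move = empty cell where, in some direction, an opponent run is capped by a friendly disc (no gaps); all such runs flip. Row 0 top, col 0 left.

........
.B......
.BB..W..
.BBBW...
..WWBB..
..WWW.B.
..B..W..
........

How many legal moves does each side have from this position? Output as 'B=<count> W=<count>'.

Answer: B=9 W=13

Derivation:
-- B to move --
(1,4): no bracket -> illegal
(1,5): no bracket -> illegal
(1,6): no bracket -> illegal
(2,3): flips 1 -> legal
(2,4): flips 1 -> legal
(2,6): no bracket -> illegal
(3,5): flips 1 -> legal
(3,6): no bracket -> illegal
(4,1): flips 2 -> legal
(5,1): flips 1 -> legal
(5,5): no bracket -> illegal
(6,1): no bracket -> illegal
(6,3): flips 3 -> legal
(6,4): flips 3 -> legal
(6,6): no bracket -> illegal
(7,4): flips 1 -> legal
(7,5): no bracket -> illegal
(7,6): flips 3 -> legal
B mobility = 9
-- W to move --
(0,0): no bracket -> illegal
(0,1): no bracket -> illegal
(0,2): no bracket -> illegal
(1,0): flips 2 -> legal
(1,2): flips 2 -> legal
(1,3): no bracket -> illegal
(2,0): flips 1 -> legal
(2,3): flips 1 -> legal
(2,4): flips 1 -> legal
(3,0): flips 3 -> legal
(3,5): flips 1 -> legal
(3,6): flips 1 -> legal
(4,0): no bracket -> illegal
(4,1): no bracket -> illegal
(4,6): flips 2 -> legal
(4,7): flips 1 -> legal
(5,1): no bracket -> illegal
(5,5): no bracket -> illegal
(5,7): no bracket -> illegal
(6,1): no bracket -> illegal
(6,3): no bracket -> illegal
(6,6): no bracket -> illegal
(6,7): flips 2 -> legal
(7,1): flips 1 -> legal
(7,2): flips 1 -> legal
(7,3): no bracket -> illegal
W mobility = 13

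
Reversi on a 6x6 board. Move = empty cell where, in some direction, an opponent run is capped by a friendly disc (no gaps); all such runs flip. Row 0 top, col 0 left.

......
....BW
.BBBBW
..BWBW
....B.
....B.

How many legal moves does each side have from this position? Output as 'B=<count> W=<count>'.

Answer: B=2 W=8

Derivation:
-- B to move --
(0,4): no bracket -> illegal
(0,5): no bracket -> illegal
(4,2): flips 1 -> legal
(4,3): flips 1 -> legal
(4,5): no bracket -> illegal
B mobility = 2
-- W to move --
(0,3): flips 1 -> legal
(0,4): no bracket -> illegal
(0,5): no bracket -> illegal
(1,0): no bracket -> illegal
(1,1): flips 1 -> legal
(1,2): no bracket -> illegal
(1,3): flips 3 -> legal
(2,0): flips 4 -> legal
(3,0): no bracket -> illegal
(3,1): flips 1 -> legal
(4,1): no bracket -> illegal
(4,2): no bracket -> illegal
(4,3): flips 1 -> legal
(4,5): no bracket -> illegal
(5,3): flips 1 -> legal
(5,5): flips 1 -> legal
W mobility = 8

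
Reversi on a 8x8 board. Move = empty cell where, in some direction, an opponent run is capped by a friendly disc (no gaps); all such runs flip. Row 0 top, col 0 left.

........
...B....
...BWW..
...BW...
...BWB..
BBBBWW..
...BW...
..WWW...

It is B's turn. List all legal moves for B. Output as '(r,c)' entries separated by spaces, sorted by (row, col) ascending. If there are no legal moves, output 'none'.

(1,4): no bracket -> illegal
(1,5): flips 1 -> legal
(1,6): flips 2 -> legal
(2,6): flips 2 -> legal
(3,5): flips 3 -> legal
(3,6): no bracket -> illegal
(4,6): no bracket -> illegal
(5,6): flips 2 -> legal
(6,1): no bracket -> illegal
(6,2): no bracket -> illegal
(6,5): flips 3 -> legal
(6,6): flips 2 -> legal
(7,1): no bracket -> illegal
(7,5): flips 1 -> legal

Answer: (1,5) (1,6) (2,6) (3,5) (5,6) (6,5) (6,6) (7,5)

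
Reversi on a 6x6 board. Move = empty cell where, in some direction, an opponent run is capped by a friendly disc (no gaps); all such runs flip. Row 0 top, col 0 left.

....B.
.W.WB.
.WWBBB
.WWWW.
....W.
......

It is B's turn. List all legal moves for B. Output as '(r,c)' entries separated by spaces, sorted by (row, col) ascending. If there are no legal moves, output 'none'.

Answer: (0,2) (0,3) (1,2) (2,0) (4,0) (4,1) (4,2) (4,3) (4,5) (5,4)

Derivation:
(0,0): no bracket -> illegal
(0,1): no bracket -> illegal
(0,2): flips 1 -> legal
(0,3): flips 1 -> legal
(1,0): no bracket -> illegal
(1,2): flips 1 -> legal
(2,0): flips 2 -> legal
(3,0): no bracket -> illegal
(3,5): no bracket -> illegal
(4,0): flips 3 -> legal
(4,1): flips 1 -> legal
(4,2): flips 1 -> legal
(4,3): flips 2 -> legal
(4,5): flips 1 -> legal
(5,3): no bracket -> illegal
(5,4): flips 2 -> legal
(5,5): no bracket -> illegal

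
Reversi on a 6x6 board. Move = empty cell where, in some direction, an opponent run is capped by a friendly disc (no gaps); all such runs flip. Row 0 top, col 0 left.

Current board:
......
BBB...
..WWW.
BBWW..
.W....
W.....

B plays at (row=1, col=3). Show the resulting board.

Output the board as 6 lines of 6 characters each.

Place B at (1,3); scan 8 dirs for brackets.
Dir NW: first cell '.' (not opp) -> no flip
Dir N: first cell '.' (not opp) -> no flip
Dir NE: first cell '.' (not opp) -> no flip
Dir W: first cell 'B' (not opp) -> no flip
Dir E: first cell '.' (not opp) -> no flip
Dir SW: opp run (2,2) capped by B -> flip
Dir S: opp run (2,3) (3,3), next='.' -> no flip
Dir SE: opp run (2,4), next='.' -> no flip
All flips: (2,2)

Answer: ......
BBBB..
..BWW.
BBWW..
.W....
W.....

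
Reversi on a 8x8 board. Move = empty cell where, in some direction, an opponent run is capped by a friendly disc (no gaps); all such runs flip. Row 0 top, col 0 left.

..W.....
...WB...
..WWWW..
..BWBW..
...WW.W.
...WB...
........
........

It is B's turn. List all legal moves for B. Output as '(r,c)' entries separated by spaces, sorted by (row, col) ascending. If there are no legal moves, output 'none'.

Answer: (1,2) (1,6) (3,6) (5,2)

Derivation:
(0,1): no bracket -> illegal
(0,3): no bracket -> illegal
(0,4): no bracket -> illegal
(1,1): no bracket -> illegal
(1,2): flips 3 -> legal
(1,5): no bracket -> illegal
(1,6): flips 1 -> legal
(2,1): no bracket -> illegal
(2,6): no bracket -> illegal
(3,1): no bracket -> illegal
(3,6): flips 2 -> legal
(3,7): no bracket -> illegal
(4,2): no bracket -> illegal
(4,5): no bracket -> illegal
(4,7): no bracket -> illegal
(5,2): flips 2 -> legal
(5,5): no bracket -> illegal
(5,6): no bracket -> illegal
(5,7): no bracket -> illegal
(6,2): no bracket -> illegal
(6,3): no bracket -> illegal
(6,4): no bracket -> illegal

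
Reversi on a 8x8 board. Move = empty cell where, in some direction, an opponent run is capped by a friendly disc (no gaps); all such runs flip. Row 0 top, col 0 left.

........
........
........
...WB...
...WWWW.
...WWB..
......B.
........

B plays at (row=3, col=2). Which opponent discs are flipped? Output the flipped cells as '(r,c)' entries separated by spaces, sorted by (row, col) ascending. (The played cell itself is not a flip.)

Answer: (3,3)

Derivation:
Dir NW: first cell '.' (not opp) -> no flip
Dir N: first cell '.' (not opp) -> no flip
Dir NE: first cell '.' (not opp) -> no flip
Dir W: first cell '.' (not opp) -> no flip
Dir E: opp run (3,3) capped by B -> flip
Dir SW: first cell '.' (not opp) -> no flip
Dir S: first cell '.' (not opp) -> no flip
Dir SE: opp run (4,3) (5,4), next='.' -> no flip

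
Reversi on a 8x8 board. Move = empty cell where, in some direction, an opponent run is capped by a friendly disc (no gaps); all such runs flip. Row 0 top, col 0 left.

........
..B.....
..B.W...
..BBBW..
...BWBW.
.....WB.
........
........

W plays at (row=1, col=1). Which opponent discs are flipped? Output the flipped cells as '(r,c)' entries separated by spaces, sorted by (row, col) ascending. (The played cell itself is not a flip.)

Answer: (2,2) (3,3)

Derivation:
Dir NW: first cell '.' (not opp) -> no flip
Dir N: first cell '.' (not opp) -> no flip
Dir NE: first cell '.' (not opp) -> no flip
Dir W: first cell '.' (not opp) -> no flip
Dir E: opp run (1,2), next='.' -> no flip
Dir SW: first cell '.' (not opp) -> no flip
Dir S: first cell '.' (not opp) -> no flip
Dir SE: opp run (2,2) (3,3) capped by W -> flip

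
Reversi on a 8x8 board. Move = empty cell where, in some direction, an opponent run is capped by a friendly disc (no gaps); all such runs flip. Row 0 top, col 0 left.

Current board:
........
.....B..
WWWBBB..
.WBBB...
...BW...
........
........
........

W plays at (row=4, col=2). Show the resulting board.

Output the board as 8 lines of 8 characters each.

Place W at (4,2); scan 8 dirs for brackets.
Dir NW: first cell 'W' (not opp) -> no flip
Dir N: opp run (3,2) capped by W -> flip
Dir NE: opp run (3,3) (2,4) (1,5), next='.' -> no flip
Dir W: first cell '.' (not opp) -> no flip
Dir E: opp run (4,3) capped by W -> flip
Dir SW: first cell '.' (not opp) -> no flip
Dir S: first cell '.' (not opp) -> no flip
Dir SE: first cell '.' (not opp) -> no flip
All flips: (3,2) (4,3)

Answer: ........
.....B..
WWWBBB..
.WWBB...
..WWW...
........
........
........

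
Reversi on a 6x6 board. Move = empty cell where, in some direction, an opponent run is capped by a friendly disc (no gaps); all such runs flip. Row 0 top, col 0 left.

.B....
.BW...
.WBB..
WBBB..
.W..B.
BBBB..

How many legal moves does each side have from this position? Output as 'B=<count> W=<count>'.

Answer: B=4 W=6

Derivation:
-- B to move --
(0,2): flips 1 -> legal
(0,3): no bracket -> illegal
(1,0): flips 1 -> legal
(1,3): flips 1 -> legal
(2,0): flips 1 -> legal
(4,0): no bracket -> illegal
(4,2): no bracket -> illegal
B mobility = 4
-- W to move --
(0,0): no bracket -> illegal
(0,2): no bracket -> illegal
(1,0): flips 1 -> legal
(1,3): no bracket -> illegal
(1,4): flips 2 -> legal
(2,0): no bracket -> illegal
(2,4): flips 2 -> legal
(3,4): flips 4 -> legal
(3,5): no bracket -> illegal
(4,0): no bracket -> illegal
(4,2): flips 2 -> legal
(4,3): flips 1 -> legal
(4,5): no bracket -> illegal
(5,4): no bracket -> illegal
(5,5): no bracket -> illegal
W mobility = 6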